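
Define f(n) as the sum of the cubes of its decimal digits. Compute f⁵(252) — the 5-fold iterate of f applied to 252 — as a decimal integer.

1458

252 → 2³ + 5³ + 2³ = 141
141 → 1³ + 4³ + 1³ = 66
66 → 6³ + 6³ = 432
432 → 4³ + 3³ + 2³ = 99
99 → 9³ + 9³ = 1458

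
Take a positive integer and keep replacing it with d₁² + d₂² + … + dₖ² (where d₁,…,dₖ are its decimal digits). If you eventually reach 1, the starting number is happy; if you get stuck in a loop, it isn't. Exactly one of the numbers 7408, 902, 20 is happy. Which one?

7408: 7408 → 129 → 86 → 100 → 1  — reaches 1 (happy)
902: 902 → 85 → 89 → 145 → 42 → 20 → 4 → 16 → 37 → 58 → 89  — repeats 89 (not happy)
20: 20 → 4 → 16 → 37 → 58 → 89 → 145 → 42 → 20  — repeats 20 (not happy)

7408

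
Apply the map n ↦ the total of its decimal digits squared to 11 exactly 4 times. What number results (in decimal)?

11 → 2
2 → 4
4 → 16
16 → 37

37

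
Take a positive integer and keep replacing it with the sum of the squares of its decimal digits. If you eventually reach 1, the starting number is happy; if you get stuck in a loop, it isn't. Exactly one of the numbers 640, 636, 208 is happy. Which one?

640: 640 → 52 → 29 → 85 → 89 → 145 → 42 → 20 → 4 → 16 → 37 → 58 → 89  — repeats 89 (not happy)
636: 636 → 81 → 65 → 61 → 37 → 58 → 89 → 145 → 42 → 20 → 4 → 16 → 37  — repeats 37 (not happy)
208: 208 → 68 → 100 → 1  — reaches 1 (happy)

208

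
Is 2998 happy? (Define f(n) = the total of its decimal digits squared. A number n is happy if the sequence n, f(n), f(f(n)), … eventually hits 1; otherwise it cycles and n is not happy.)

2998 → 2² + 9² + 9² + 8² = 230
230 → 2² + 3² + 0² = 13
13 → 1² + 3² = 10
10 → 1² + 0² = 1  — reached 1.

happy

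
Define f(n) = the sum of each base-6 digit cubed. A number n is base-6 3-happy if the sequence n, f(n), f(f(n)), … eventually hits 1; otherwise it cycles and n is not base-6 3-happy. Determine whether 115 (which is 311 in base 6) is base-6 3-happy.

115 = (3,1,1)_6 → 3³ + 1³ + 1³ = 27 + 1 + 1 = 29
29 = (4,5)_6 → 4³ + 5³ = 64 + 125 = 189
189 = (5,1,3)_6 → 5³ + 1³ + 3³ = 125 + 1 + 27 = 153
153 = (4,1,3)_6 → 4³ + 1³ + 3³ = 64 + 1 + 27 = 92
92 = (2,3,2)_6 → 2³ + 3³ + 2³ = 8 + 27 + 8 = 43
43 = (1,1,1)_6 → 1³ + 1³ + 1³ = 1 + 1 + 1 = 3
3 = (3)_6 → 3³ = 27
27 = (4,3)_6 → 4³ + 3³ = 64 + 27 = 91
91 = (2,3,1)_6 → 2³ + 3³ + 1³ = 8 + 27 + 1 = 36
36 = (1,0,0)_6 → 1³ + 0³ + 0³ = 1 + 0 + 0 = 1  — reached 1.

base-6 3-happy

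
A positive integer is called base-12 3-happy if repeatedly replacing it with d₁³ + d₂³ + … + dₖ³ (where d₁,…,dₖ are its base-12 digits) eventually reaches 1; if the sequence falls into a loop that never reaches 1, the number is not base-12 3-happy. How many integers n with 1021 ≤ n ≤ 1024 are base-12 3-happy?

1021: 1021 → 345 → 801 → 1070 → 476 → 566 → 1366 → 1854 → 1217 → 762 → 368 → 736 → 190 → 1028 → 856 → 1520 → 1728 → 1  (reaches 1)
1022: 1022 → 352 → 197 → 190 → 1028 → 856 → 1520 → 1728 → 1  (reaches 1)
1023: 1023 → 371 → 1555 → 2072 → 585 → 793 → 342 → 288 → 8 → 512 → 755 → 1464 → 1008 → 343 → 415 → 1351 → 1136 → 1855 → 1344 → 793  (repeats 793)
1024: 1024 → 408 → 1008 → 343 → 415 → 1351 → 1136 → 1855 → 1344 → 793 → 342 → 288 → 8 → 512 → 755 → 1464 → 1008  (repeats 1008)
base-12 3-happy: 1021, 1022

2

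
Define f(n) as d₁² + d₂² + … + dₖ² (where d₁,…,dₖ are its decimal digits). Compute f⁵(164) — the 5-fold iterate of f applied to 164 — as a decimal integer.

164 → 1² + 6² + 4² = 53
53 → 5² + 3² = 34
34 → 3² + 4² = 25
25 → 2² + 5² = 29
29 → 2² + 9² = 85

85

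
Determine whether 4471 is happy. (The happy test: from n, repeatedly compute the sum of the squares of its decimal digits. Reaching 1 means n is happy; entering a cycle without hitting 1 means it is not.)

happy

4471 → 4² + 4² + 7² + 1² = 82
82 → 8² + 2² = 68
68 → 6² + 8² = 100
100 → 1² + 0² + 0² = 1  — reached 1.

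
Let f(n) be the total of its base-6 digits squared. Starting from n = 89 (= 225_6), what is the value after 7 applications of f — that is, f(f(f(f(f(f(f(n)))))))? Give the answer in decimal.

89 = (2,2,5)_6 → 2² + 2² + 5² = 33
33 = (5,3)_6 → 5² + 3² = 34
34 = (5,4)_6 → 5² + 4² = 41
41 = (1,0,5)_6 → 1² + 0² + 5² = 26
26 = (4,2)_6 → 4² + 2² = 20
20 = (3,2)_6 → 3² + 2² = 13
13 = (2,1)_6 → 2² + 1² = 5

5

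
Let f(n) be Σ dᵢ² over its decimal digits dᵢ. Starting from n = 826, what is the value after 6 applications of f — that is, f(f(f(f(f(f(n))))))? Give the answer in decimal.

826 → 8² + 2² + 6² = 64 + 4 + 36 = 104
104 → 1² + 0² + 4² = 1 + 0 + 16 = 17
17 → 1² + 7² = 1 + 49 = 50
50 → 5² + 0² = 25 + 0 = 25
25 → 2² + 5² = 4 + 25 = 29
29 → 2² + 9² = 4 + 81 = 85

85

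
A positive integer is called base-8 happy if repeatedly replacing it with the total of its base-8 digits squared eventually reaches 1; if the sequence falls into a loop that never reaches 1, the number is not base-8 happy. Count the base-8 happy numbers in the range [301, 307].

301: 301 → 66 → 5 → 25 → 10 → 5  — not base-8 happy
302: 302 → 77 → 27 → 18 → 8 → 1  — base-8 happy
303: 303 → 90 → 14 → 37 → 41 → 26 → 13 → 26  — not base-8 happy
304: 304 → 52 → 52  — not base-8 happy
305: 305 → 53 → 61 → 74 → 6 → 36 → 32 → 16 → 4 → 16  — not base-8 happy
306: 306 → 56 → 49 → 37 → 41 → 26 → 13 → 26  — not base-8 happy
307: 307 → 61 → 74 → 6 → 36 → 32 → 16 → 4 → 16  — not base-8 happy
base-8 happy: 302

1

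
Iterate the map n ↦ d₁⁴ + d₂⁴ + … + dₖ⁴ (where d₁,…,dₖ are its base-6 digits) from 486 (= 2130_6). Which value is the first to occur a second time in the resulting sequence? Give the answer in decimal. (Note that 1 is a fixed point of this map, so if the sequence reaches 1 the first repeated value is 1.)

98

486 = (2,1,3,0)_6 → 2⁴ + 1⁴ + 3⁴ + 0⁴ = 98
98 = (2,4,2)_6 → 2⁴ + 4⁴ + 2⁴ = 288
288 = (1,2,0,0)_6 → 1⁴ + 2⁴ + 0⁴ + 0⁴ = 17
17 = (2,5)_6 → 2⁴ + 5⁴ = 641
641 = (2,5,4,5)_6 → 2⁴ + 5⁴ + 4⁴ + 5⁴ = 1522
1522 = (1,1,0,1,4)_6 → 1⁴ + 1⁴ + 0⁴ + 1⁴ + 4⁴ = 259
259 = (1,1,1,1)_6 → 1⁴ + 1⁴ + 1⁴ + 1⁴ = 4
4 = (4)_6 → 4⁴ = 256
256 = (1,1,0,4)_6 → 1⁴ + 1⁴ + 0⁴ + 4⁴ = 258
258 = (1,1,1,0)_6 → 1⁴ + 1⁴ + 1⁴ + 0⁴ = 3
3 = (3)_6 → 3⁴ = 81
81 = (2,1,3)_6 → 2⁴ + 1⁴ + 3⁴ = 98  — 98 already appeared earlier.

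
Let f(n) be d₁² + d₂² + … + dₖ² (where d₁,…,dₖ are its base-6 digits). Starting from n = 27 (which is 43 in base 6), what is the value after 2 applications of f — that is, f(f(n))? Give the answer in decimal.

27 = (4,3)_6 → 4² + 3² = 25
25 = (4,1)_6 → 4² + 1² = 17

17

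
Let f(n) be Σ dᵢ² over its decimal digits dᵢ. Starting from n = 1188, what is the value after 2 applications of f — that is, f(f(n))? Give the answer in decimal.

10

1188 → 1² + 1² + 8² + 8² = 1 + 1 + 64 + 64 = 130
130 → 1² + 3² + 0² = 1 + 9 + 0 = 10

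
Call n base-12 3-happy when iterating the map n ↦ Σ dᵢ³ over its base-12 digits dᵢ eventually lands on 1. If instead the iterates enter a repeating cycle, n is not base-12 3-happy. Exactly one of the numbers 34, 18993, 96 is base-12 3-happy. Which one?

34: 34 → 1008 → 343 → 415 → 1351 → 1136 → 1855 → 1344 → 793 → 342 → 288 → 8 → 512 → 755 → 1464 → 1008  — repeats 1008 (not base-12 3-happy)
18993: 18993 → 4060 → 144 → 1  — reaches 1 (base-12 3-happy)
96: 96 → 512 → 755 → 1464 → 1008 → 343 → 415 → 1351 → 1136 → 1855 → 1344 → 793 → 342 → 288 → 8 → 512  — repeats 512 (not base-12 3-happy)

18993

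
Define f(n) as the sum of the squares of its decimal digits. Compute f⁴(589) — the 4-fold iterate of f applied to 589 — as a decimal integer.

589 → 5² + 8² + 9² = 25 + 64 + 81 = 170
170 → 1² + 7² + 0² = 1 + 49 + 0 = 50
50 → 5² + 0² = 25 + 0 = 25
25 → 2² + 5² = 4 + 25 = 29

29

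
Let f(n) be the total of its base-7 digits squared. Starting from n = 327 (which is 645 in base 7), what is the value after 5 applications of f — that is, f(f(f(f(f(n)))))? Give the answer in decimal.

327 = (6,4,5)_7 → 6² + 4² + 5² = 77
77 = (1,4,0)_7 → 1² + 4² + 0² = 17
17 = (2,3)_7 → 2² + 3² = 13
13 = (1,6)_7 → 1² + 6² = 37
37 = (5,2)_7 → 5² + 2² = 29

29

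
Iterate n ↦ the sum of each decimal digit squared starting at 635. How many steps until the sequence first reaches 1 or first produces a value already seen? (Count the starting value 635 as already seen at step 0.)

635 → 6² + 3² + 5² = 36 + 9 + 25 = 70
70 → 7² + 0² = 49 + 0 = 49
49 → 4² + 9² = 16 + 81 = 97
97 → 9² + 7² = 81 + 49 = 130
130 → 1² + 3² + 0² = 1 + 9 + 0 = 10
10 → 1² + 0² = 1 + 0 = 1  — reached 1.
That took 6 steps.

6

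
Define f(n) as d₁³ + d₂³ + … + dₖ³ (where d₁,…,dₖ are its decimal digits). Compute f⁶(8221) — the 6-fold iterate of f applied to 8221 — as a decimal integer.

664

8221 → 8³ + 2³ + 2³ + 1³ = 529
529 → 5³ + 2³ + 9³ = 862
862 → 8³ + 6³ + 2³ = 736
736 → 7³ + 3³ + 6³ = 586
586 → 5³ + 8³ + 6³ = 853
853 → 8³ + 5³ + 3³ = 664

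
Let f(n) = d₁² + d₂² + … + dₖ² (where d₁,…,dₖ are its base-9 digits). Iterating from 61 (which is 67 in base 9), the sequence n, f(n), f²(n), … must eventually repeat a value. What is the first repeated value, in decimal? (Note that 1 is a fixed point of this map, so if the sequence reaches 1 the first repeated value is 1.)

65

61 = (6,7)_9 → 85
85 = (1,0,4)_9 → 17
17 = (1,8)_9 → 65
65 = (7,2)_9 → 53
53 = (5,8)_9 → 89
89 = (1,0,8)_9 → 65  — 65 already appeared earlier.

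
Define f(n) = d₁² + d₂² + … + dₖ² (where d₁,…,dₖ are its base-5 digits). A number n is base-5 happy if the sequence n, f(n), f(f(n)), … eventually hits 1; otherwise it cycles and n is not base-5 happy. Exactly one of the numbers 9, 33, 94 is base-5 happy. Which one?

9: 9 → 17 → 13 → 13  — repeats 13 (not base-5 happy)
33: 33 → 11 → 5 → 1  — reaches 1 (base-5 happy)
94: 94 → 34 → 18 → 18  — repeats 18 (not base-5 happy)

33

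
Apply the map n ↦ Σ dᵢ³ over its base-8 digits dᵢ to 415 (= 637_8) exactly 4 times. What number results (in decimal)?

415 = (6,3,7)_8 → 6³ + 3³ + 7³ = 216 + 27 + 343 = 586
586 = (1,1,1,2)_8 → 1³ + 1³ + 1³ + 2³ = 1 + 1 + 1 + 8 = 11
11 = (1,3)_8 → 1³ + 3³ = 1 + 27 = 28
28 = (3,4)_8 → 3³ + 4³ = 27 + 64 = 91

91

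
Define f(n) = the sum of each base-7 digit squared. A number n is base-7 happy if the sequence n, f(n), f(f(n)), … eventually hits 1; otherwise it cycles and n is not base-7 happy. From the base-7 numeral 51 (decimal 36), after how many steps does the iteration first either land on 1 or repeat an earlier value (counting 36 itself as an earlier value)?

5

36 = (5,1)_7 → 5² + 1² = 25 + 1 = 26
26 = (3,5)_7 → 3² + 5² = 9 + 25 = 34
34 = (4,6)_7 → 4² + 6² = 16 + 36 = 52
52 = (1,0,3)_7 → 1² + 0² + 3² = 1 + 0 + 9 = 10
10 = (1,3)_7 → 1² + 3² = 1 + 9 = 10  — 10 repeats.
That took 5 steps.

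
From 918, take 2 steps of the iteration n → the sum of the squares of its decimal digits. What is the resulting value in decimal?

53

918 → 9² + 1² + 8² = 146
146 → 1² + 4² + 6² = 53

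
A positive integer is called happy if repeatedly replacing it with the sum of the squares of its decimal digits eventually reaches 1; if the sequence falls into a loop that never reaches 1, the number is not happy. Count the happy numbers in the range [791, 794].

1

791: 791 → 131 → 11 → 2 → 4 → 16 → 37 → 58 → 89 → 145 → 42 → 20 → 4  — not happy
792: 792 → 134 → 26 → 40 → 16 → 37 → 58 → 89 → 145 → 42 → 20 → 4 → 16  — not happy
793: 793 → 139 → 91 → 82 → 68 → 100 → 1  — happy
794: 794 → 146 → 53 → 34 → 25 → 29 → 85 → 89 → 145 → 42 → 20 → 4 → 16 → 37 → 58 → 89  — not happy
happy: 793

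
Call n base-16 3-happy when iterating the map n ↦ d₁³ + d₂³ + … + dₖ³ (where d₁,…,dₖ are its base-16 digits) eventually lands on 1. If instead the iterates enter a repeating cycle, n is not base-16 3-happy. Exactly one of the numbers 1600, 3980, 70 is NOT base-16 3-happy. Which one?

3980

1600: 1600 → 280 → 514 → 16 → 1  — reaches 1 (base-16 3-happy)
3980: 3980 → 5615 → 6245 → 854 → 368 → 344 → 638 → 3095 → 2072 → 1025 → 65 → 65  — repeats 65 (not base-16 3-happy)
70: 70 → 280 → 514 → 16 → 1  — reaches 1 (base-16 3-happy)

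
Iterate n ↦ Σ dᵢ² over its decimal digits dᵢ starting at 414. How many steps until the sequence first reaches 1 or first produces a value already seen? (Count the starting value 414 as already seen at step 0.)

414 → 4² + 1² + 4² = 33
33 → 3² + 3² = 18
18 → 1² + 8² = 65
65 → 6² + 5² = 61
61 → 6² + 1² = 37
37 → 3² + 7² = 58
58 → 5² + 8² = 89
89 → 8² + 9² = 145
145 → 1² + 4² + 5² = 42
42 → 4² + 2² = 20
20 → 2² + 0² = 4
4 → 4² = 16
16 → 1² + 6² = 37  — 37 repeats.
That took 13 steps.

13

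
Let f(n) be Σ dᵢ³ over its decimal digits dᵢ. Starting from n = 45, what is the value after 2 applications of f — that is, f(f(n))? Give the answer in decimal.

1242

45 → 4³ + 5³ = 64 + 125 = 189
189 → 1³ + 8³ + 9³ = 1 + 512 + 729 = 1242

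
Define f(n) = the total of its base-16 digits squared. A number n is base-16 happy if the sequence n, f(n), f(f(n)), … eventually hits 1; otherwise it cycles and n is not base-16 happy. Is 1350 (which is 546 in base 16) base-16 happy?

1350 = (5,4,6)_16 → 5² + 4² + 6² = 77
77 = (4,13)_16 → 4² + 13² = 185
185 = (11,9)_16 → 11² + 9² = 202
202 = (12,10)_16 → 12² + 10² = 244
244 = (15,4)_16 → 15² + 4² = 241
241 = (15,1)_16 → 15² + 1² = 226
226 = (14,2)_16 → 14² + 2² = 200
200 = (12,8)_16 → 12² + 8² = 208
208 = (13,0)_16 → 13² + 0² = 169
169 = (10,9)_16 → 10² + 9² = 181
181 = (11,5)_16 → 11² + 5² = 146
146 = (9,2)_16 → 9² + 2² = 85
85 = (5,5)_16 → 5² + 5² = 50
50 = (3,2)_16 → 3² + 2² = 13
13 = (13)_16 → 13² = 169  — 169 already seen; the sequence cycles without reaching 1.

not base-16 happy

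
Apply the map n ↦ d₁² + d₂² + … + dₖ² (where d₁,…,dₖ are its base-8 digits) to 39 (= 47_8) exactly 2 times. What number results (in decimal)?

2

39 = (4,7)_8 → 4² + 7² = 16 + 49 = 65
65 = (1,0,1)_8 → 1² + 0² + 1² = 1 + 0 + 1 = 2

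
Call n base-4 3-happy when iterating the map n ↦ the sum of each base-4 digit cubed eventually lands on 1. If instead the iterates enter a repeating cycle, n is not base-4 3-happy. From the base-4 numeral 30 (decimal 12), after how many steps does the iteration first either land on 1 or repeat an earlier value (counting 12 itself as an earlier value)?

12 = (3,0)_4 → 3³ + 0³ = 27 + 0 = 27
27 = (1,2,3)_4 → 1³ + 2³ + 3³ = 1 + 8 + 27 = 36
36 = (2,1,0)_4 → 2³ + 1³ + 0³ = 8 + 1 + 0 = 9
9 = (2,1)_4 → 2³ + 1³ = 8 + 1 = 9  — 9 repeats.
That took 4 steps.

4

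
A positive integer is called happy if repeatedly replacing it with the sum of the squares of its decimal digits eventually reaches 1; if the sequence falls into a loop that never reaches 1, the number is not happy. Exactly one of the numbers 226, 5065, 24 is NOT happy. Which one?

226: 226 → 44 → 32 → 13 → 10 → 1  — reaches 1 (happy)
5065: 5065 → 86 → 100 → 1  — reaches 1 (happy)
24: 24 → 20 → 4 → 16 → 37 → 58 → 89 → 145 → 42 → 20  — repeats 20 (not happy)

24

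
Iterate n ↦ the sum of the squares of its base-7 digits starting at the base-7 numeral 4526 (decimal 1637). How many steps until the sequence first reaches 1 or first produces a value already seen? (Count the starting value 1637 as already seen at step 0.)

1637 = (4,5,2,6)_7 → 81
81 = (1,4,4)_7 → 33
33 = (4,5)_7 → 41
41 = (5,6)_7 → 61
61 = (1,1,5)_7 → 27
27 = (3,6)_7 → 45
45 = (6,3)_7 → 45  — 45 repeats.
That took 7 steps.

7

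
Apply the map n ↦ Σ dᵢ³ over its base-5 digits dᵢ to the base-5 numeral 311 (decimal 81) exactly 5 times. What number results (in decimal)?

65

81 = (3,1,1)_5 → 3³ + 1³ + 1³ = 29
29 = (1,0,4)_5 → 1³ + 0³ + 4³ = 65
65 = (2,3,0)_5 → 2³ + 3³ + 0³ = 35
35 = (1,2,0)_5 → 1³ + 2³ + 0³ = 9
9 = (1,4)_5 → 1³ + 4³ = 65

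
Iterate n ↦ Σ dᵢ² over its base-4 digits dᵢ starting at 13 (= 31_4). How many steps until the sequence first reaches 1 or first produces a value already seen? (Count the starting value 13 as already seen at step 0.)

4

13 = (3,1)_4 → 3² + 1² = 9 + 1 = 10
10 = (2,2)_4 → 2² + 2² = 4 + 4 = 8
8 = (2,0)_4 → 2² + 0² = 4 + 0 = 4
4 = (1,0)_4 → 1² + 0² = 1 + 0 = 1  — reached 1.
That took 4 steps.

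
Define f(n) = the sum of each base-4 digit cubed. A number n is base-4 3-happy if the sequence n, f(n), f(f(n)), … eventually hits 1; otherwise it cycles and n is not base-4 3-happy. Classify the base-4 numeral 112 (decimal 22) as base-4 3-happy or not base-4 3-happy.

22 = (1,1,2)_4 → 1³ + 1³ + 2³ = 10
10 = (2,2)_4 → 2³ + 2³ = 16
16 = (1,0,0)_4 → 1³ + 0³ + 0³ = 1  — reached 1.

base-4 3-happy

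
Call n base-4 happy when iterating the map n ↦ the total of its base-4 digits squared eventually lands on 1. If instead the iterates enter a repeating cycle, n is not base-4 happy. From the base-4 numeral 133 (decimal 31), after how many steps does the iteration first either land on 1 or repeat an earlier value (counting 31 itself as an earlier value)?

31 = (1,3,3)_4 → 1² + 3² + 3² = 19
19 = (1,0,3)_4 → 1² + 0² + 3² = 10
10 = (2,2)_4 → 2² + 2² = 8
8 = (2,0)_4 → 2² + 0² = 4
4 = (1,0)_4 → 1² + 0² = 1  — reached 1.
That took 5 steps.

5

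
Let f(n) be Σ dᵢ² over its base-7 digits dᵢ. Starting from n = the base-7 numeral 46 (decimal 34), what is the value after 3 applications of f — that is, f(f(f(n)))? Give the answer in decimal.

10

34 = (4,6)_7 → 4² + 6² = 16 + 36 = 52
52 = (1,0,3)_7 → 1² + 0² + 3² = 1 + 0 + 9 = 10
10 = (1,3)_7 → 1² + 3² = 1 + 9 = 10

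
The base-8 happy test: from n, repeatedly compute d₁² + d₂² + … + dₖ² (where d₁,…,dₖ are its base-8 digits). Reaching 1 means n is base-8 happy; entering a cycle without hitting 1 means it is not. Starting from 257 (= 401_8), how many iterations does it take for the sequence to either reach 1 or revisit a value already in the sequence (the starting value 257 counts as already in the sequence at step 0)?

257 = (4,0,1)_8 → 4² + 0² + 1² = 17
17 = (2,1)_8 → 2² + 1² = 5
5 = (5)_8 → 5² = 25
25 = (3,1)_8 → 3² + 1² = 10
10 = (1,2)_8 → 1² + 2² = 5  — 5 repeats.
That took 5 steps.

5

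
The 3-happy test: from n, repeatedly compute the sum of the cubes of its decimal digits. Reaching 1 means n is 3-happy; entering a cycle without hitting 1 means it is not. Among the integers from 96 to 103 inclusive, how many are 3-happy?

96: 96 → 945 → 918 → 1242 → 81 → 513 → 153 → 153  — not 3-happy
97: 97 → 1072 → 352 → 160 → 217 → 352  — not 3-happy
98: 98 → 1241 → 74 → 407 → 407  — not 3-happy
99: 99 → 1458 → 702 → 351 → 153 → 153  — not 3-happy
100: 100 → 1  — 3-happy
101: 101 → 2 → 8 → 512 → 134 → 92 → 737 → 713 → 371 → 371  — not 3-happy
102: 102 → 9 → 729 → 1080 → 513 → 153 → 153  — not 3-happy
103: 103 → 28 → 520 → 133 → 55 → 250 → 133  — not 3-happy
3-happy: 100

1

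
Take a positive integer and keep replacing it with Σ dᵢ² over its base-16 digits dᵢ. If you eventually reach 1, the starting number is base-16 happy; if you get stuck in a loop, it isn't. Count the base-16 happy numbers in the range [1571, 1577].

1571: 1571 → 49 → 10 → 100 → 52 → 25 → 82 → 29 → 170 → 200 → 208 → 169 → 181 → 146 → 85 → 50 → 13 → 169  (repeats 169)
1572: 1572 → 56 → 73 → 97 → 37 → 29 → 170 → 200 → 208 → 169 → 181 → 146 → 85 → 50 → 13 → 169  (repeats 169)
1573: 1573 → 65 → 17 → 2 → 4 → 16 → 1  (reaches 1)
1574: 1574 → 76 → 160 → 100 → 52 → 25 → 82 → 29 → 170 → 200 → 208 → 169 → 181 → 146 → 85 → 50 → 13 → 169  (repeats 169)
1575: 1575 → 89 → 106 → 136 → 128 → 64 → 16 → 1  (reaches 1)
1576: 1576 → 104 → 100 → 52 → 25 → 82 → 29 → 170 → 200 → 208 → 169 → 181 → 146 → 85 → 50 → 13 → 169  (repeats 169)
1577: 1577 → 121 → 130 → 68 → 32 → 4 → 16 → 1  (reaches 1)
base-16 happy: 1573, 1575, 1577

3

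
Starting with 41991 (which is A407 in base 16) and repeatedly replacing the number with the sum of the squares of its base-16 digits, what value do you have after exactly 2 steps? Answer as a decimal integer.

41991 = (10,4,0,7)_16 → 165
165 = (10,5)_16 → 125

125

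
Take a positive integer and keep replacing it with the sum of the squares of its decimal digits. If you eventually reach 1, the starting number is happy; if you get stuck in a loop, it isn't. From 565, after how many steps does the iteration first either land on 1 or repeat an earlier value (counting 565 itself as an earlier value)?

3

565 → 5² + 6² + 5² = 86
86 → 8² + 6² = 100
100 → 1² + 0² + 0² = 1  — reached 1.
That took 3 steps.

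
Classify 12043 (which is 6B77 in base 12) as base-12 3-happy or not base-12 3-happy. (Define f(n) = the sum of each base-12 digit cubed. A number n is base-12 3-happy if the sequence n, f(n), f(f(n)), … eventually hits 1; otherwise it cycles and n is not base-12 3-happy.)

base-12 3-happy

12043 = (6,11,7,7)_12 → 6³ + 11³ + 7³ + 7³ = 216 + 1331 + 343 + 343 = 2233
2233 = (1,3,6,1)_12 → 1³ + 3³ + 6³ + 1³ = 1 + 27 + 216 + 1 = 245
245 = (1,8,5)_12 → 1³ + 8³ + 5³ = 1 + 512 + 125 = 638
638 = (4,5,2)_12 → 4³ + 5³ + 2³ = 64 + 125 + 8 = 197
197 = (1,4,5)_12 → 1³ + 4³ + 5³ = 1 + 64 + 125 = 190
190 = (1,3,10)_12 → 1³ + 3³ + 10³ = 1 + 27 + 1000 = 1028
1028 = (7,1,8)_12 → 7³ + 1³ + 8³ = 343 + 1 + 512 = 856
856 = (5,11,4)_12 → 5³ + 11³ + 4³ = 125 + 1331 + 64 = 1520
1520 = (10,6,8)_12 → 10³ + 6³ + 8³ = 1000 + 216 + 512 = 1728
1728 = (1,0,0,0)_12 → 1³ + 0³ + 0³ + 0³ = 1 + 0 + 0 + 0 = 1  — reached 1.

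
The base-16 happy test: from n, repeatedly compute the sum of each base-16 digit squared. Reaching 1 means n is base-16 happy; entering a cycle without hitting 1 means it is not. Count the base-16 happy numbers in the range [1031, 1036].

2

1031: 1031 → 65 → 17 → 2 → 4 → 16 → 1  — base-16 happy
1032: 1032 → 80 → 25 → 82 → 29 → 170 → 200 → 208 → 169 → 181 → 146 → 85 → 50 → 13 → 169  — not base-16 happy
1033: 1033 → 97 → 37 → 29 → 170 → 200 → 208 → 169 → 181 → 146 → 85 → 50 → 13 → 169  — not base-16 happy
1034: 1034 → 116 → 65 → 17 → 2 → 4 → 16 → 1  — base-16 happy
1035: 1035 → 137 → 145 → 82 → 29 → 170 → 200 → 208 → 169 → 181 → 146 → 85 → 50 → 13 → 169  — not base-16 happy
1036: 1036 → 160 → 100 → 52 → 25 → 82 → 29 → 170 → 200 → 208 → 169 → 181 → 146 → 85 → 50 → 13 → 169  — not base-16 happy
base-16 happy: 1031, 1034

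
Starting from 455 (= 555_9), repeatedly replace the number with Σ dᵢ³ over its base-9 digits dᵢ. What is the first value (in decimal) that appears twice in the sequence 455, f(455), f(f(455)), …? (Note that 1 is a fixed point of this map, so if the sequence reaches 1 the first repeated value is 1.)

1

455 = (5,5,5)_9 → 5³ + 5³ + 5³ = 125 + 125 + 125 = 375
375 = (4,5,6)_9 → 4³ + 5³ + 6³ = 64 + 125 + 216 = 405
405 = (5,0,0)_9 → 5³ + 0³ + 0³ = 125 + 0 + 0 = 125
125 = (1,4,8)_9 → 1³ + 4³ + 8³ = 1 + 64 + 512 = 577
577 = (7,1,1)_9 → 7³ + 1³ + 1³ = 343 + 1 + 1 = 345
345 = (4,2,3)_9 → 4³ + 2³ + 3³ = 64 + 8 + 27 = 99
99 = (1,2,0)_9 → 1³ + 2³ + 0³ = 1 + 8 + 0 = 9
9 = (1,0)_9 → 1³ + 0³ = 1 + 0 = 1  — reached the fixed point 1.
1 → 1, so 1 is the first repeated value.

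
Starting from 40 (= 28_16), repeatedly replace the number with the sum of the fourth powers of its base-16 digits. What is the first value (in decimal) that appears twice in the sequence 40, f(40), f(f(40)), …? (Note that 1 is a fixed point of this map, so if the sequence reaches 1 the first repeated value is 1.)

40 = (2,8)_16 → 4112
4112 = (1,0,1,0)_16 → 2
2 = (2)_16 → 16
16 = (1,0)_16 → 1  — reached the fixed point 1.
1 → 1, so 1 is the first repeated value.

1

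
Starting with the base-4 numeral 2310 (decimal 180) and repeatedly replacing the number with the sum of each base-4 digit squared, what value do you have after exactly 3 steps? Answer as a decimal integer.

180 = (2,3,1,0)_4 → 2² + 3² + 1² + 0² = 14
14 = (3,2)_4 → 3² + 2² = 13
13 = (3,1)_4 → 3² + 1² = 10

10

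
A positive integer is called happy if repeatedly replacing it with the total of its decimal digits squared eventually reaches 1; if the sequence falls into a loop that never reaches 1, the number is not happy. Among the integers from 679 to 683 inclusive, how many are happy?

2

679: 679 → 166 → 73 → 58 → 89 → 145 → 42 → 20 → 4 → 16 → 37 → 58  — not happy
680: 680 → 100 → 1  — happy
681: 681 → 101 → 2 → 4 → 16 → 37 → 58 → 89 → 145 → 42 → 20 → 4  — not happy
682: 682 → 104 → 17 → 50 → 25 → 29 → 85 → 89 → 145 → 42 → 20 → 4 → 16 → 37 → 58 → 89  — not happy
683: 683 → 109 → 82 → 68 → 100 → 1  — happy
happy: 680, 683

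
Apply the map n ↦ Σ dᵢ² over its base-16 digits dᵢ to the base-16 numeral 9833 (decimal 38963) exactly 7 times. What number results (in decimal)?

85

38963 = (9,8,3,3)_16 → 163
163 = (10,3)_16 → 109
109 = (6,13)_16 → 205
205 = (12,13)_16 → 313
313 = (1,3,9)_16 → 91
91 = (5,11)_16 → 146
146 = (9,2)_16 → 85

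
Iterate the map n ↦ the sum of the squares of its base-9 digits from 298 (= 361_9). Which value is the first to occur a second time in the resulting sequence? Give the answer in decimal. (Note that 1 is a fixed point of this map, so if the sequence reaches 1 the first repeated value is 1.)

298 = (3,6,1)_9 → 3² + 6² + 1² = 9 + 36 + 1 = 46
46 = (5,1)_9 → 5² + 1² = 25 + 1 = 26
26 = (2,8)_9 → 2² + 8² = 4 + 64 = 68
68 = (7,5)_9 → 7² + 5² = 49 + 25 = 74
74 = (8,2)_9 → 8² + 2² = 64 + 4 = 68  — 68 already appeared earlier.

68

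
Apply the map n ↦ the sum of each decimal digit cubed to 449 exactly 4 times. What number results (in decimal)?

449 → 4³ + 4³ + 9³ = 857
857 → 8³ + 5³ + 7³ = 980
980 → 9³ + 8³ + 0³ = 1241
1241 → 1³ + 2³ + 4³ + 1³ = 74

74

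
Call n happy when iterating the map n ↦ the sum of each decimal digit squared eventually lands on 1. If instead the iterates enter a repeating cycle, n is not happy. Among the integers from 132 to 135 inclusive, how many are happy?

1

132: 132 → 14 → 17 → 50 → 25 → 29 → 85 → 89 → 145 → 42 → 20 → 4 → 16 → 37 → 58 → 89  — not happy
133: 133 → 19 → 82 → 68 → 100 → 1  — happy
134: 134 → 26 → 40 → 16 → 37 → 58 → 89 → 145 → 42 → 20 → 4 → 16  — not happy
135: 135 → 35 → 34 → 25 → 29 → 85 → 89 → 145 → 42 → 20 → 4 → 16 → 37 → 58 → 89  — not happy
happy: 133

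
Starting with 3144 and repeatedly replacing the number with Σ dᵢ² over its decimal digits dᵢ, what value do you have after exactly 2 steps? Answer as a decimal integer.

20

3144 → 42
42 → 20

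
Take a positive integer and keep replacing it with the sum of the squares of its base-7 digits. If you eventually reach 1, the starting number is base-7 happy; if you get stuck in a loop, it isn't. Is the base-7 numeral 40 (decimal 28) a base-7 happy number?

not base-7 happy

28 = (4,0)_7 → 4² + 0² = 16
16 = (2,2)_7 → 2² + 2² = 8
8 = (1,1)_7 → 1² + 1² = 2
2 = (2)_7 → 2² = 4
4 = (4)_7 → 4² = 16  — 16 already seen; the sequence cycles without reaching 1.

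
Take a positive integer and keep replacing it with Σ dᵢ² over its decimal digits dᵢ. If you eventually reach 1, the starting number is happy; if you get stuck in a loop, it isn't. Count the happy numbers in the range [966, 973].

2

966: 966 → 153 → 35 → 34 → 25 → 29 → 85 → 89 → 145 → 42 → 20 → 4 → 16 → 37 → 58 → 89  (repeats 89)
967: 967 → 166 → 73 → 58 → 89 → 145 → 42 → 20 → 4 → 16 → 37 → 58  (repeats 58)
968: 968 → 181 → 66 → 72 → 53 → 34 → 25 → 29 → 85 → 89 → 145 → 42 → 20 → 4 → 16 → 37 → 58 → 89  (repeats 89)
969: 969 → 198 → 146 → 53 → 34 → 25 → 29 → 85 → 89 → 145 → 42 → 20 → 4 → 16 → 37 → 58 → 89  (repeats 89)
970: 970 → 130 → 10 → 1  (reaches 1)
971: 971 → 131 → 11 → 2 → 4 → 16 → 37 → 58 → 89 → 145 → 42 → 20 → 4  (repeats 4)
972: 972 → 134 → 26 → 40 → 16 → 37 → 58 → 89 → 145 → 42 → 20 → 4 → 16  (repeats 16)
973: 973 → 139 → 91 → 82 → 68 → 100 → 1  (reaches 1)
happy: 970, 973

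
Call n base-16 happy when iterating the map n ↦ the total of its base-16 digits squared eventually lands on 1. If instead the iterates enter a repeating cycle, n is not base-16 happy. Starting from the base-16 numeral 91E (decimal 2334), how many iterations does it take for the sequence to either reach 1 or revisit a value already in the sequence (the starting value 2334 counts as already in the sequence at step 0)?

8

2334 = (9,1,14)_16 → 9² + 1² + 14² = 278
278 = (1,1,6)_16 → 1² + 1² + 6² = 38
38 = (2,6)_16 → 2² + 6² = 40
40 = (2,8)_16 → 2² + 8² = 68
68 = (4,4)_16 → 4² + 4² = 32
32 = (2,0)_16 → 2² + 0² = 4
4 = (4)_16 → 4² = 16
16 = (1,0)_16 → 1² + 0² = 1  — reached 1.
That took 8 steps.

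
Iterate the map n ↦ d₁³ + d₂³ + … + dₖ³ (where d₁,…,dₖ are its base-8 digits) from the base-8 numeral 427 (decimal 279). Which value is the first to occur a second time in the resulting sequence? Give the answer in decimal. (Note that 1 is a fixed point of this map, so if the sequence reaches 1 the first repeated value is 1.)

279 = (4,2,7)_8 → 4³ + 2³ + 7³ = 415
415 = (6,3,7)_8 → 6³ + 3³ + 7³ = 586
586 = (1,1,1,2)_8 → 1³ + 1³ + 1³ + 2³ = 11
11 = (1,3)_8 → 1³ + 3³ = 28
28 = (3,4)_8 → 3³ + 4³ = 91
91 = (1,3,3)_8 → 1³ + 3³ + 3³ = 55
55 = (6,7)_8 → 6³ + 7³ = 559
559 = (1,0,5,7)_8 → 1³ + 0³ + 5³ + 7³ = 469
469 = (7,2,5)_8 → 7³ + 2³ + 5³ = 476
476 = (7,3,4)_8 → 7³ + 3³ + 4³ = 434
434 = (6,6,2)_8 → 6³ + 6³ + 2³ = 440
440 = (6,7,0)_8 → 6³ + 7³ + 0³ = 559  — 559 already appeared earlier.

559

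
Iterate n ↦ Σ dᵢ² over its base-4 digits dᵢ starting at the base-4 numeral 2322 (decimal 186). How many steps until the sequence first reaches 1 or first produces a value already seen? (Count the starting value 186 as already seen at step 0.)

7

186 = (2,3,2,2)_4 → 2² + 3² + 2² + 2² = 4 + 9 + 4 + 4 = 21
21 = (1,1,1)_4 → 1² + 1² + 1² = 1 + 1 + 1 = 3
3 = (3)_4 → 3² = 9
9 = (2,1)_4 → 2² + 1² = 4 + 1 = 5
5 = (1,1)_4 → 1² + 1² = 1 + 1 = 2
2 = (2)_4 → 2² = 4
4 = (1,0)_4 → 1² + 0² = 1 + 0 = 1  — reached 1.
That took 7 steps.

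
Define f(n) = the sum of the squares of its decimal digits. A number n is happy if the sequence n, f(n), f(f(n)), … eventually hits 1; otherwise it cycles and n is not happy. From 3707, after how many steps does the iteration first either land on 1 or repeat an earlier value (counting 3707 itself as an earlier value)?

14

3707 → 107
107 → 50
50 → 25
25 → 29
29 → 85
85 → 89
89 → 145
145 → 42
42 → 20
20 → 4
4 → 16
16 → 37
37 → 58
58 → 89  — 89 repeats.
That took 14 steps.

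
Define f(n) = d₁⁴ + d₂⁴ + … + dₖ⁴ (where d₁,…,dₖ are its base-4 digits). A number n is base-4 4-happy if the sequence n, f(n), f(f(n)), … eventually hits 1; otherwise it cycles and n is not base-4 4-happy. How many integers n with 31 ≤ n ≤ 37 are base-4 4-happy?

31: 31 → 163 → 113 → 83 → 83  — not base-4 4-happy
32: 32 → 16 → 1  — base-4 4-happy
33: 33 → 17 → 2 → 16 → 1  — base-4 4-happy
34: 34 → 32 → 16 → 1  — base-4 4-happy
35: 35 → 97 → 18 → 17 → 2 → 16 → 1  — base-4 4-happy
36: 36 → 17 → 2 → 16 → 1  — base-4 4-happy
37: 37 → 18 → 17 → 2 → 16 → 1  — base-4 4-happy
base-4 4-happy: 32, 33, 34, 35, 36, 37

6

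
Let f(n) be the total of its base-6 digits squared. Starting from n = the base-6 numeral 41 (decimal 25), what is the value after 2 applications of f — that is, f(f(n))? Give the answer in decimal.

29

25 = (4,1)_6 → 4² + 1² = 16 + 1 = 17
17 = (2,5)_6 → 2² + 5² = 4 + 25 = 29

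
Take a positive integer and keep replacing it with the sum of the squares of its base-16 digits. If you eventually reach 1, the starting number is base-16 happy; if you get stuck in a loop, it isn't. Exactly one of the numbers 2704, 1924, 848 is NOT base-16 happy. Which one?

2704

2704: 2704 → 181 → 146 → 85 → 50 → 13 → 169 → 181  — repeats 181 (not base-16 happy)
1924: 1924 → 129 → 65 → 17 → 2 → 4 → 16 → 1  — reaches 1 (base-16 happy)
848: 848 → 34 → 8 → 64 → 16 → 1  — reaches 1 (base-16 happy)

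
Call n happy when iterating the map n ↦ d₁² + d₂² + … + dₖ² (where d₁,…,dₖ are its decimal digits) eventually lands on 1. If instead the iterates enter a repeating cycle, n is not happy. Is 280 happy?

280 → 2² + 8² + 0² = 4 + 64 + 0 = 68
68 → 6² + 8² = 36 + 64 = 100
100 → 1² + 0² + 0² = 1 + 0 + 0 = 1  — reached 1.

happy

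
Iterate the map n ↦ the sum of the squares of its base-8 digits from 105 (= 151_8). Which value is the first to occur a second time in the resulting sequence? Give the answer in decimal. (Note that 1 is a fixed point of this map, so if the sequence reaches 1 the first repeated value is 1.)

1

105 = (1,5,1)_8 → 1² + 5² + 1² = 1 + 25 + 1 = 27
27 = (3,3)_8 → 3² + 3² = 9 + 9 = 18
18 = (2,2)_8 → 2² + 2² = 4 + 4 = 8
8 = (1,0)_8 → 1² + 0² = 1 + 0 = 1  — reached the fixed point 1.
1 → 1, so 1 is the first repeated value.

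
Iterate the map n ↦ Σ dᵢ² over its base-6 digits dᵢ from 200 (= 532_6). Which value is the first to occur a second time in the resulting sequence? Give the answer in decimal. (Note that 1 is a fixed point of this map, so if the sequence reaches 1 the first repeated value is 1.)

200 = (5,3,2)_6 → 5² + 3² + 2² = 25 + 9 + 4 = 38
38 = (1,0,2)_6 → 1² + 0² + 2² = 1 + 0 + 4 = 5
5 = (5)_6 → 5² = 25
25 = (4,1)_6 → 4² + 1² = 16 + 1 = 17
17 = (2,5)_6 → 2² + 5² = 4 + 25 = 29
29 = (4,5)_6 → 4² + 5² = 16 + 25 = 41
41 = (1,0,5)_6 → 1² + 0² + 5² = 1 + 0 + 25 = 26
26 = (4,2)_6 → 4² + 2² = 16 + 4 = 20
20 = (3,2)_6 → 3² + 2² = 9 + 4 = 13
13 = (2,1)_6 → 2² + 1² = 4 + 1 = 5  — 5 already appeared earlier.

5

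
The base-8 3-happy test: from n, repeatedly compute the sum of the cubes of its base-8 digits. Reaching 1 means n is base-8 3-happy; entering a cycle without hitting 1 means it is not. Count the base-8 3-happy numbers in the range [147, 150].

147: 147 → 43 → 152 → 35 → 91 → 55 → 559 → 469 → 476 → 434 → 440 → 559  (repeats 559)
148: 148 → 80 → 9 → 2 → 8 → 1  (reaches 1)
149: 149 → 141 → 134 → 224 → 91 → 55 → 559 → 469 → 476 → 434 → 440 → 559  (repeats 559)
150: 150 → 232 → 152 → 35 → 91 → 55 → 559 → 469 → 476 → 434 → 440 → 559  (repeats 559)
base-8 3-happy: 148

1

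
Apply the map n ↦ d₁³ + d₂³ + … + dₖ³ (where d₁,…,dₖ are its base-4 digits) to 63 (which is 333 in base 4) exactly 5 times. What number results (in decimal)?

63 = (3,3,3)_4 → 81
81 = (1,1,0,1)_4 → 3
3 = (3)_4 → 27
27 = (1,2,3)_4 → 36
36 = (2,1,0)_4 → 9

9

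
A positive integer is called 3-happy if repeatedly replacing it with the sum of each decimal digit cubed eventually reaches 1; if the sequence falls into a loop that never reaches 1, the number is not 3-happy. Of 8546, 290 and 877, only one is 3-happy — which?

8546: 8546 → 917 → 1073 → 371 → 371  — repeats 371 (not 3-happy)
290: 290 → 737 → 713 → 371 → 371  — repeats 371 (not 3-happy)
877: 877 → 1198 → 1243 → 100 → 1  — reaches 1 (3-happy)

877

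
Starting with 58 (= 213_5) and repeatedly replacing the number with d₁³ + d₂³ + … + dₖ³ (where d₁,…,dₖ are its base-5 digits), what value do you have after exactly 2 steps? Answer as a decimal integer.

58 = (2,1,3)_5 → 2³ + 1³ + 3³ = 8 + 1 + 27 = 36
36 = (1,2,1)_5 → 1³ + 2³ + 1³ = 1 + 8 + 1 = 10

10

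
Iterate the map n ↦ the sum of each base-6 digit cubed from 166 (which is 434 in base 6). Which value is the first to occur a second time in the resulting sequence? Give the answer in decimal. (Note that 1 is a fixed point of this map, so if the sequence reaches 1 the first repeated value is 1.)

166 = (4,3,4)_6 → 4³ + 3³ + 4³ = 64 + 27 + 64 = 155
155 = (4,1,5)_6 → 4³ + 1³ + 5³ = 64 + 1 + 125 = 190
190 = (5,1,4)_6 → 5³ + 1³ + 4³ = 125 + 1 + 64 = 190  — 190 already appeared earlier.

190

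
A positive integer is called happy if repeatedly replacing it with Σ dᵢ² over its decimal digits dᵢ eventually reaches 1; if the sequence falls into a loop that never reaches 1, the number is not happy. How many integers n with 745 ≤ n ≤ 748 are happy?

1

745: 745 → 90 → 81 → 65 → 61 → 37 → 58 → 89 → 145 → 42 → 20 → 4 → 16 → 37  — not happy
746: 746 → 101 → 2 → 4 → 16 → 37 → 58 → 89 → 145 → 42 → 20 → 4  — not happy
747: 747 → 114 → 18 → 65 → 61 → 37 → 58 → 89 → 145 → 42 → 20 → 4 → 16 → 37  — not happy
748: 748 → 129 → 86 → 100 → 1  — happy
happy: 748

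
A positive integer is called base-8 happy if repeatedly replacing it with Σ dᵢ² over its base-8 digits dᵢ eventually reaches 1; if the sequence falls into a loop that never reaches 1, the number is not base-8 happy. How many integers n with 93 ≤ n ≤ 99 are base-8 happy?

93: 93 → 35 → 25 → 10 → 5 → 25  — not base-8 happy
94: 94 → 46 → 61 → 74 → 6 → 36 → 32 → 16 → 4 → 16  — not base-8 happy
95: 95 → 59 → 58 → 53 → 61 → 74 → 6 → 36 → 32 → 16 → 4 → 16  — not base-8 happy
96: 96 → 17 → 5 → 25 → 10 → 5  — not base-8 happy
97: 97 → 18 → 8 → 1  — base-8 happy
98: 98 → 21 → 29 → 34 → 20 → 20  — not base-8 happy
99: 99 → 26 → 13 → 26  — not base-8 happy
base-8 happy: 97

1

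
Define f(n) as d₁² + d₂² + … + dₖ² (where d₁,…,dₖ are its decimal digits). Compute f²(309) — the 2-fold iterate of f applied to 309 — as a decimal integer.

309 → 3² + 0² + 9² = 9 + 0 + 81 = 90
90 → 9² + 0² = 81 + 0 = 81

81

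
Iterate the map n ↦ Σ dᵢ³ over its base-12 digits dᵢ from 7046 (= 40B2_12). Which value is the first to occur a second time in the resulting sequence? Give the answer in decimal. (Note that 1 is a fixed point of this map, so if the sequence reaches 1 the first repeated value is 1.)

7046 = (4,0,11,2)_12 → 4³ + 0³ + 11³ + 2³ = 64 + 0 + 1331 + 8 = 1403
1403 = (9,8,11)_12 → 9³ + 8³ + 11³ = 729 + 512 + 1331 = 2572
2572 = (1,5,10,4)_12 → 1³ + 5³ + 10³ + 4³ = 1 + 125 + 1000 + 64 = 1190
1190 = (8,3,2)_12 → 8³ + 3³ + 2³ = 512 + 27 + 8 = 547
547 = (3,9,7)_12 → 3³ + 9³ + 7³ = 27 + 729 + 343 = 1099
1099 = (7,7,7)_12 → 7³ + 7³ + 7³ = 343 + 343 + 343 = 1029
1029 = (7,1,9)_12 → 7³ + 1³ + 9³ = 343 + 1 + 729 = 1073
1073 = (7,5,5)_12 → 7³ + 5³ + 5³ = 343 + 125 + 125 = 593
593 = (4,1,5)_12 → 4³ + 1³ + 5³ = 64 + 1 + 125 = 190
190 = (1,3,10)_12 → 1³ + 3³ + 10³ = 1 + 27 + 1000 = 1028
1028 = (7,1,8)_12 → 7³ + 1³ + 8³ = 343 + 1 + 512 = 856
856 = (5,11,4)_12 → 5³ + 11³ + 4³ = 125 + 1331 + 64 = 1520
1520 = (10,6,8)_12 → 10³ + 6³ + 8³ = 1000 + 216 + 512 = 1728
1728 = (1,0,0,0)_12 → 1³ + 0³ + 0³ + 0³ = 1 + 0 + 0 + 0 = 1  — reached the fixed point 1.
1 → 1, so 1 is the first repeated value.

1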